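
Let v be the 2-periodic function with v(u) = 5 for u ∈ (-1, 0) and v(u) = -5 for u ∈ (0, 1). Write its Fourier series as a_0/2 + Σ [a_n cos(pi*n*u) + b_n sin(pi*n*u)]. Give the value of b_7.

-20/(7*pi)

b_7 = ∫_{-1}^{1} v(u) sin(7*pi*u) du.
v is odd and sin(7*pi*u) is odd, so the integrand is even and b_7 = 2 ∫_0^{1} v(u) sin(7*pi*u) du.
Directly, an antiderivative of (-5) sin(7*pi*u) is 5*cos(7*pi*u)/(7*pi); evaluating from 0 to 1: ∫_{0}^{1} (-5) sin(7*pi*u) du = (-5/(7*pi)) - (5/(7*pi)) = -10/(7*pi).
Hence b_7 = 2·(-10/(7*pi)) = -20/(7*pi).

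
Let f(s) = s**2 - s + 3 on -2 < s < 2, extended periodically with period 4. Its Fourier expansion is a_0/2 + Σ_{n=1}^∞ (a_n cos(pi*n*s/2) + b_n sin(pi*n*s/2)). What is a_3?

a_3 = 1/2 ∫_{-2}^{2} f(s) cos(3*pi*s/2) ds.
Integrating by parts twice (tabular method), an antiderivative of (s**2 - s + 3) cos(3*pi*s/2) is 2*s**2*sin(3*pi*s/2)/(3*pi) - 2*s*sin(3*pi*s/2)/(3*pi) + 8*s*cos(3*pi*s/2)/(9*pi**2) - 16*sin(3*pi*s/2)/(27*pi**3) + 2*sin(3*pi*s/2)/pi - 4*cos(3*pi*s/2)/(9*pi**2); evaluating from -2 to 2: ∫_{-2}^{2} (s**2 - s + 3) cos(3*pi*s/2) ds = (-4/(3*pi**2)) - (20/(9*pi**2)) = -32/(9*pi**2).
Hence a_3 = (1/2)·(-32/(9*pi**2)) = -16/(9*pi**2).

-16/(9*pi**2)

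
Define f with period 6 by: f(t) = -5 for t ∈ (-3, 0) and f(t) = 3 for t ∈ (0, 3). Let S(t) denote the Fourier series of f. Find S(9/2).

-5

t = 9/2 differs from t = -3/2 by 1 full period(s), and the series is 6-periodic.
f is continuous at t = -3/2 with value -5, so the series converges to -5 there.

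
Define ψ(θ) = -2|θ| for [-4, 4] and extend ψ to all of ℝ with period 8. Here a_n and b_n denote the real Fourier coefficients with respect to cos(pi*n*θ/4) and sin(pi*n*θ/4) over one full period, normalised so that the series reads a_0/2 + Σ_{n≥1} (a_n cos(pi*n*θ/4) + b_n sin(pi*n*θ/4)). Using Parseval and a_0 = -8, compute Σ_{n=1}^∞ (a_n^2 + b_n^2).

Parseval: a_0^2/2 + Σ_{n≥1} (a_n^2+b_n^2) = 1/4 ∫_{-4}^{4} ψ(θ)^2 dθ = 128/3.
Subtract a_0^2/2 = 32: Σ (a_n^2+b_n^2) = 32/3.

32/3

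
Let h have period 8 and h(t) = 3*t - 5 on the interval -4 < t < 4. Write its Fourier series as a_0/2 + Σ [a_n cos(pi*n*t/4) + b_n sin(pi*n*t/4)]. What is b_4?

-6/pi

b_4 = 1/4 ∫_{-4}^{4} h(t) sin(pi*t) dt.
Integrating by parts (boundary term plus one more integral), an antiderivative of (3*t - 5) sin(pi*t) is -3*t*cos(pi*t)/pi + 3*sin(pi*t)/pi**2 + 5*cos(pi*t)/pi; evaluating from -4 to 4: ∫_{-4}^{4} (3*t - 5) sin(pi*t) dt = (-7/pi) - (17/pi) = -24/pi.
Hence b_4 = (1/4)·(-24/pi) = -6/pi.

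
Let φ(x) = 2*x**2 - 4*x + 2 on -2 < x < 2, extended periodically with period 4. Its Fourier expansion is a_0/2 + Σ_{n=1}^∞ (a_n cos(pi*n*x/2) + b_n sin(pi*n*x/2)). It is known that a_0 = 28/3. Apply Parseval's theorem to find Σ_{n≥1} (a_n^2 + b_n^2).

2432/45

Parseval: a_0^2/2 + Σ_{n≥1} (a_n^2+b_n^2) = 1/2 ∫_{-2}^{2} φ(x)^2 dx = 488/5.
Subtract a_0^2/2 = 392/9: Σ (a_n^2+b_n^2) = 2432/45.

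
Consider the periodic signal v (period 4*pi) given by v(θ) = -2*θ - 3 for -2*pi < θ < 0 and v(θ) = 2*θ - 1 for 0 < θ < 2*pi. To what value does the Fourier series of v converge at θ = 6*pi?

-2 + 4*pi

θ = 6*pi differs from θ = 2*pi by 1 full period(s), and the series is 4*pi-periodic.
At θ = 2*pi the one-sided limits are v(2*pi^-) = -1 + 4*pi and v(2*pi^+) = -3 + 4*pi.
By Dirichlet's theorem the series converges to their average, [(-1 + 4*pi) + (-3 + 4*pi)]/2 = -2 + 4*pi.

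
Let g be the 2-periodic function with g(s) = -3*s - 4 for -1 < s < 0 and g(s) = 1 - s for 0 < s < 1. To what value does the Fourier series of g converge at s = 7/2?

s = 7/2 differs from s = -1/2 by 2 full period(s), and the series is 2-periodic.
g is continuous at s = -1/2 with value -5/2, so the series converges to -5/2 there.

-5/2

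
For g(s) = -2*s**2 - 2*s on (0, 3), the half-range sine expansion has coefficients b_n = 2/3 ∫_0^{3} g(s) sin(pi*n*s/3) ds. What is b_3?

b_3 = 2/3 ∫_0^{3} (-2*s**2 - 2*s) sin(pi*s) ds.
Integrating by parts twice (tabular method), an antiderivative of (-2*s**2 - 2*s) sin(pi*s) is 2*s**2*cos(pi*s)/pi - 4*s*sin(pi*s)/pi**2 + 2*s*cos(pi*s)/pi - 2*sin(pi*s)/pi**2 - 4*cos(pi*s)/pi**3; evaluating from 0 to 3: ∫_{0}^{3} (-2*s**2 - 2*s) sin(pi*s) ds = (-24/pi + 4/pi**3) - (-4/pi**3) = -24/pi + 8/pi**3.
Hence b_3 = (2/3)·(-24/pi + 8/pi**3) = -16/pi + 16/(3*pi**3).

-16/pi + 16/(3*pi**3)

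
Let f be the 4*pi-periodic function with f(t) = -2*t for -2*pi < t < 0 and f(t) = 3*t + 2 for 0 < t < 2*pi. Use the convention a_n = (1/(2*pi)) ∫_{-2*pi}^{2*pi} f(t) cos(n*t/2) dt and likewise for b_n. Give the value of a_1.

a_1 = (1/(2*pi)) ∫_{-2*pi}^{2*pi} f(t) cos(t/2) dt.
Split the integral at the breakpoints.
Integrating by parts (boundary term plus one more integral), an antiderivative of (-2*t) cos(t/2) is -4*t*sin(t/2) - 8*cos(t/2); evaluating from -2*pi to 0: ∫_{-2*pi}^{0} (-2*t) cos(t/2) dt = (-8) - (8) = -16.
Integrating by parts (boundary term plus one more integral), an antiderivative of (3*t + 2) cos(t/2) is 6*t*sin(t/2) + 4*sin(t/2) + 12*cos(t/2); evaluating from 0 to 2*pi: ∫_{0}^{2*pi} (3*t + 2) cos(t/2) dt = (-12) - (12) = -24.
Summing the pieces and multiplying by (1/(2*pi)) gives a_1 = -20/pi.

-20/pi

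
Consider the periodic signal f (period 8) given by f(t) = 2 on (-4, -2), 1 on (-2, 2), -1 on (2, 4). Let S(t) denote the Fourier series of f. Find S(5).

t = 5 differs from t = -3 by 1 full period(s), and the series is 8-periodic.
f is continuous at t = -3 with value 2, so the series converges to 2 there.

2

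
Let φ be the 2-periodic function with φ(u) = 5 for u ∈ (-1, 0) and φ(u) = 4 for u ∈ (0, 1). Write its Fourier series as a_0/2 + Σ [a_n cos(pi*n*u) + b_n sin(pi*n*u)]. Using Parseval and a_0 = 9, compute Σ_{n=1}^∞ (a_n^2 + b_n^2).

Parseval: a_0^2/2 + Σ_{n≥1} (a_n^2+b_n^2) = ∫_{-1}^{1} φ(u)^2 du = 41.
Subtract a_0^2/2 = 81/2: Σ (a_n^2+b_n^2) = 1/2.

1/2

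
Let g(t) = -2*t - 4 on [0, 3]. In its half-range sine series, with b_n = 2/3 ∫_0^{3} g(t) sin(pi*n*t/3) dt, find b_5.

-28/(5*pi)

b_5 = 2/3 ∫_0^{3} (-2*t - 4) sin(5*pi*t/3) dt.
Integrating by parts (boundary term plus one more integral), an antiderivative of (-2*t - 4) sin(5*pi*t/3) is 6*t*cos(5*pi*t/3)/(5*pi) - 18*sin(5*pi*t/3)/(25*pi**2) + 12*cos(5*pi*t/3)/(5*pi); evaluating from 0 to 3: ∫_{0}^{3} (-2*t - 4) sin(5*pi*t/3) dt = (-6/pi) - (12/(5*pi)) = -42/(5*pi).
Hence b_5 = (2/3)·(-42/(5*pi)) = -28/(5*pi).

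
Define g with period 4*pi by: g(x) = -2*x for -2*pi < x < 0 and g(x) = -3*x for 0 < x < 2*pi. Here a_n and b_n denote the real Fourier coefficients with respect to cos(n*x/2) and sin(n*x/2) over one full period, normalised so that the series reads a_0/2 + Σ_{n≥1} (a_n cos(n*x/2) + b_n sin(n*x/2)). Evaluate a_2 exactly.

a_2 = (1/(2*pi)) ∫_{-2*pi}^{2*pi} g(x) cos(x) dx.
Split the integral at the breakpoints.
Integrating by parts (boundary term plus one more integral), an antiderivative of (-2*x) cos(x) is -2*x*sin(x) - 2*cos(x); evaluating from -2*pi to 0: ∫_{-2*pi}^{0} (-2*x) cos(x) dx = (-2) - (-2) = 0.
Integrating by parts (boundary term plus one more integral), an antiderivative of (-3*x) cos(x) is -3*x*sin(x) - 3*cos(x); evaluating from 0 to 2*pi: ∫_{0}^{2*pi} (-3*x) cos(x) dx = (-3) - (-3) = 0.
Summing the pieces and multiplying by (1/(2*pi)) gives a_2 = 0.

0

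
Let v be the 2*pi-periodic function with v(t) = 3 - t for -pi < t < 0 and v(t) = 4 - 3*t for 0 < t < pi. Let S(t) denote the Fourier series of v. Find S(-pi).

At t = -pi the one-sided limits are v(-pi^-) = 4 - 3*pi and v(-pi^+) = 3 + pi.
By Dirichlet's theorem the series converges to their average, [(4 - 3*pi) + (3 + pi)]/2 = 7/2 - pi.

7/2 - pi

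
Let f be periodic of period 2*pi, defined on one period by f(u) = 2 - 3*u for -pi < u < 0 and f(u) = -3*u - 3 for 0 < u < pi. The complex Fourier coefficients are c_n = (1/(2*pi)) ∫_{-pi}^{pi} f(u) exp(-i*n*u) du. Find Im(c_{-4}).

3/4

Since f is real-valued, Im(c_{-4}) = -(1/(2*pi)) ∫_{-pi}^{pi} f(u) sin(-4*u) du = b_{4}/2.
Split the integral at the breakpoints.
Integrating by parts (boundary term plus one more integral), an antiderivative of (2 - 3*u) sin(-4*u) is -3*u*cos(4*u)/4 + 3*sin(4*u)/16 + cos(4*u)/2; evaluating from -pi to 0: ∫_{-pi}^{0} (2 - 3*u) sin(-4*u) du = (1/2) - (1/2 + 3*pi/4) = -3*pi/4.
Integrating by parts (boundary term plus one more integral), an antiderivative of (-3*u - 3) sin(-4*u) is -3*u*cos(4*u)/4 + 3*sin(4*u)/16 - 3*cos(4*u)/4; evaluating from 0 to pi: ∫_{0}^{pi} (-3*u - 3) sin(-4*u) du = (-3*pi/4 - 3/4) - (-3/4) = -3*pi/4.
So ∫_{-pi}^{pi} f(u) sin(-4*u) du = -3*pi/2.
Hence Im(c_{-4}) = (-1/(2*pi))·(-3*pi/2) = 3/4.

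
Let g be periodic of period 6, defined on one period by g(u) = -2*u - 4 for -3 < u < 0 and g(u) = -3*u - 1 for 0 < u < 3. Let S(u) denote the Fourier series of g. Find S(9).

-4

u = 9 differs from u = 3 by 1 full period(s), and the series is 6-periodic.
At u = 3 the one-sided limits are g(3^-) = -10 and g(3^+) = 2.
By Dirichlet's theorem the series converges to their average, [(-10) + (2)]/2 = -4.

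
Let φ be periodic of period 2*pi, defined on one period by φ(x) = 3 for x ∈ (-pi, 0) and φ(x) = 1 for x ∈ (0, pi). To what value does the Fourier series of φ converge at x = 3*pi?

2

x = 3*pi differs from x = -pi by 2 full period(s), and the series is 2*pi-periodic.
At x = -pi the one-sided limits are φ(-pi^-) = 1 and φ(-pi^+) = 3.
By Dirichlet's theorem the series converges to their average, [(1) + (3)]/2 = 2.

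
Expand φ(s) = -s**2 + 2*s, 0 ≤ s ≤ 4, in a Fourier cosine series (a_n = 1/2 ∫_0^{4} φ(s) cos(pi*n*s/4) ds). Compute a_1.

32/pi**2

a_1 = 1/2 ∫_0^{4} (-s**2 + 2*s) cos(pi*s/4) ds.
Integrating by parts twice (tabular method), an antiderivative of (-s**2 + 2*s) cos(pi*s/4) is -4*s**2*sin(pi*s/4)/pi + 8*s*sin(pi*s/4)/pi - 32*s*cos(pi*s/4)/pi**2 + 128*sin(pi*s/4)/pi**3 + 32*cos(pi*s/4)/pi**2; evaluating from 0 to 4: ∫_{0}^{4} (-s**2 + 2*s) cos(pi*s/4) ds = (96/pi**2) - (32/pi**2) = 64/pi**2.
Hence a_1 = (1/2)·(64/pi**2) = 32/pi**2.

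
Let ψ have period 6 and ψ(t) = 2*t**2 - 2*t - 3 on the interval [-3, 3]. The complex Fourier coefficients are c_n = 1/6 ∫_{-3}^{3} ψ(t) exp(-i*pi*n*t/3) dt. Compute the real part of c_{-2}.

Since ψ is real-valued, Re(c_{-2}) = 1/6 ∫_{-3}^{3} ψ(t) cos(-2*pi*t/3) dt = a_{2}/2.
Integrating by parts twice (tabular method), an antiderivative of (2*t**2 - 2*t - 3) cos(-2*pi*t/3) is 3*t**2*sin(2*pi*t/3)/pi - 3*t*sin(2*pi*t/3)/pi + 9*t*cos(2*pi*t/3)/pi**2 - 9*sin(2*pi*t/3)/(2*pi) - 27*sin(2*pi*t/3)/(2*pi**3) - 9*cos(2*pi*t/3)/(2*pi**2); evaluating from -3 to 3: ∫_{-3}^{3} (2*t**2 - 2*t - 3) cos(-2*pi*t/3) dt = (45/(2*pi**2)) - (-63/(2*pi**2)) = 54/pi**2.
Hence Re(c_{-2}) = (1/6)·(54/pi**2) = 9/pi**2.

9/pi**2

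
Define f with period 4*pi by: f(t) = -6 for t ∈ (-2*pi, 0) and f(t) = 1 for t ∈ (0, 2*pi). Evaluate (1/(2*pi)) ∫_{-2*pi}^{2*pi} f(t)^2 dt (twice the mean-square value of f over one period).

37

(1/(2*pi)) ∫_{-2*pi}^{2*pi} f(t)^2 dt = (1/(2*pi)) · (74*pi) = 37.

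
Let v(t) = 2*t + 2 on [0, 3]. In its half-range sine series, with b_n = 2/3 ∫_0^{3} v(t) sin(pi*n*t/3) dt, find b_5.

b_5 = 2/3 ∫_0^{3} (2*t + 2) sin(5*pi*t/3) dt.
Integrating by parts (boundary term plus one more integral), an antiderivative of (2*t + 2) sin(5*pi*t/3) is -6*t*cos(5*pi*t/3)/(5*pi) + 18*sin(5*pi*t/3)/(25*pi**2) - 6*cos(5*pi*t/3)/(5*pi); evaluating from 0 to 3: ∫_{0}^{3} (2*t + 2) sin(5*pi*t/3) dt = (24/(5*pi)) - (-6/(5*pi)) = 6/pi.
Hence b_5 = (2/3)·(6/pi) = 4/pi.

4/pi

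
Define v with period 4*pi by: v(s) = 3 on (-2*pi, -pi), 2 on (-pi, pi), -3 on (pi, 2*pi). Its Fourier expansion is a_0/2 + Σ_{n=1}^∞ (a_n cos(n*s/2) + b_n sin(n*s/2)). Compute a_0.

a_0 = (1/(2*pi)) ∫_{-2*pi}^{2*pi} v(s) ds = (1/(2*pi)) · (4*pi) = 2.

2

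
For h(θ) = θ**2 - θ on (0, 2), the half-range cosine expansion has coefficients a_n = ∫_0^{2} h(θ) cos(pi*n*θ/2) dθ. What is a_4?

a_4 = ∫_0^{2} (θ**2 - θ) cos(2*pi*θ) dθ.
Integrating by parts twice (tabular method), an antiderivative of (θ**2 - θ) cos(2*pi*θ) is θ**2*sin(2*pi*θ)/(2*pi) - θ*sin(2*pi*θ)/(2*pi) + θ*cos(2*pi*θ)/(2*pi**2) - sin(2*pi*θ)/(4*pi**3) - cos(2*pi*θ)/(4*pi**2); evaluating from 0 to 2: ∫_{0}^{2} (θ**2 - θ) cos(2*pi*θ) dθ = (3/(4*pi**2)) - (-1/(4*pi**2)) = pi**(-2).
Hence a_4 = pi**(-2).

pi**(-2)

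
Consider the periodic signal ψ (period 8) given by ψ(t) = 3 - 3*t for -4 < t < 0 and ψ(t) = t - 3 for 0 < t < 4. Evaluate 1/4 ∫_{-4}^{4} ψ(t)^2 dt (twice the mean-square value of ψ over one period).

1/4 ∫_{-4}^{4} ψ(t)^2 dt = 1/4 · (1144/3) = 286/3.

286/3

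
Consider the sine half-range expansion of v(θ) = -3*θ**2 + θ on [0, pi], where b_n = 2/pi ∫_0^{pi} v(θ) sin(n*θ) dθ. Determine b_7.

2*(-147*pi**2 + 12 + 49*pi)/(343*pi)

b_7 = 2/pi ∫_0^{pi} (-3*θ**2 + θ) sin(7*θ) dθ.
Integrating by parts twice (tabular method), an antiderivative of (-3*θ**2 + θ) sin(7*θ) is 3*θ**2*cos(7*θ)/7 - 6*θ*sin(7*θ)/49 - θ*cos(7*θ)/7 + sin(7*θ)/49 - 6*cos(7*θ)/343; evaluating from 0 to pi: ∫_{0}^{pi} (-3*θ**2 + θ) sin(7*θ) dθ = (-3*pi**2/7 + 6/343 + pi/7) - (-6/343) = -3*pi**2/7 + 12/343 + pi/7.
Hence b_7 = (2/pi)·(-3*pi**2/7 + 12/343 + pi/7) = 2*(-147*pi**2 + 12 + 49*pi)/(343*pi).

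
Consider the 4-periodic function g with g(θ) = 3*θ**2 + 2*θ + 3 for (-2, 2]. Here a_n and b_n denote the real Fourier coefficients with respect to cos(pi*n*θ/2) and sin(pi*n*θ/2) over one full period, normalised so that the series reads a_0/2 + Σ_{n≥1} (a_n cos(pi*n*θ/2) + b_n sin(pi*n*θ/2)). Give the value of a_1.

a_1 = 1/2 ∫_{-2}^{2} g(θ) cos(pi*θ/2) dθ.
Integrating by parts twice (tabular method), an antiderivative of (3*θ**2 + 2*θ + 3) cos(pi*θ/2) is 6*θ**2*sin(pi*θ/2)/pi + 4*θ*sin(pi*θ/2)/pi + 24*θ*cos(pi*θ/2)/pi**2 - 48*sin(pi*θ/2)/pi**3 + 6*sin(pi*θ/2)/pi + 8*cos(pi*θ/2)/pi**2; evaluating from -2 to 2: ∫_{-2}^{2} (3*θ**2 + 2*θ + 3) cos(pi*θ/2) dθ = (-56/pi**2) - (40/pi**2) = -96/pi**2.
Hence a_1 = (1/2)·(-96/pi**2) = -48/pi**2.

-48/pi**2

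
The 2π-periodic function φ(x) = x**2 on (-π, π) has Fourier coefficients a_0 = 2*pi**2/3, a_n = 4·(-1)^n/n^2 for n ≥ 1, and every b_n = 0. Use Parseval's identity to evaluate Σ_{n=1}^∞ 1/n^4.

Parseval: a_0^2/2 + Σ a_n^2 = (1/π) ∫_{-π}^{π} φ(x)^2 dx = 2*pi**4/5.
Subtract a_0^2/2 = 2*pi**4/9: Σ a_n^2 = 8*pi**4/45.
Since a_n^2 = 16/n^4, Σ 1/n^4 = pi**4/90.

pi**4/90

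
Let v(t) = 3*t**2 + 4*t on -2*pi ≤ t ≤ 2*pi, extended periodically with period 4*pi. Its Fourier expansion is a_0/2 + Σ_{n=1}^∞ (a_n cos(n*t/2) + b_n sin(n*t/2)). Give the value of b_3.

b_3 = (1/(2*pi)) ∫_{-2*pi}^{2*pi} v(t) sin(3*t/2) dt.
Integrating by parts twice (tabular method), an antiderivative of (3*t**2 + 4*t) sin(3*t/2) is -2*t**2*cos(3*t/2) + 8*t*sin(3*t/2)/3 - 8*t*cos(3*t/2)/3 + 16*sin(3*t/2)/9 + 16*cos(3*t/2)/9; evaluating from -2*pi to 2*pi: ∫_{-2*pi}^{2*pi} (3*t**2 + 4*t) sin(3*t/2) dt = (-16/9 + 16*pi/3 + 8*pi**2) - (-16*pi/3 - 16/9 + 8*pi**2) = 32*pi/3.
Hence b_3 = (1/(2*pi))·(32*pi/3) = 16/3.

16/3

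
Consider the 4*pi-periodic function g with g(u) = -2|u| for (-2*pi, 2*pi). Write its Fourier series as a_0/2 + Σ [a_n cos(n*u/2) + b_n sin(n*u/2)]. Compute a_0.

-4*pi

a_0 = (1/(2*pi)) ∫_{-2*pi}^{2*pi} g(u) du = (1/(2*pi)) · (-8*pi**2) = -4*pi.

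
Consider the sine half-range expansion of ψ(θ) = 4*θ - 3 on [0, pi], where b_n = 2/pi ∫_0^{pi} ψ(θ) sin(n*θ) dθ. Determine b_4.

b_4 = 2/pi ∫_0^{pi} (4*θ - 3) sin(4*θ) dθ.
Integrating by parts (boundary term plus one more integral), an antiderivative of (4*θ - 3) sin(4*θ) is -θ*cos(4*θ) + sin(4*θ)/4 + 3*cos(4*θ)/4; evaluating from 0 to pi: ∫_{0}^{pi} (4*θ - 3) sin(4*θ) dθ = (3/4 - pi) - (3/4) = -pi.
Hence b_4 = (2/pi)·(-pi) = -2.

-2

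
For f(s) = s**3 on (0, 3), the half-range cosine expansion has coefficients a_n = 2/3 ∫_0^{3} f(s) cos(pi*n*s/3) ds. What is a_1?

162*(4 - pi**2)/pi**4

a_1 = 2/3 ∫_0^{3} (s**3) cos(pi*s/3) ds.
Integrating by parts three times (tabular method), an antiderivative of (s**3) cos(pi*s/3) is 3*s**3*sin(pi*s/3)/pi + 27*s**2*cos(pi*s/3)/pi**2 - 162*s*sin(pi*s/3)/pi**3 - 486*cos(pi*s/3)/pi**4; evaluating from 0 to 3: ∫_{0}^{3} (s**3) cos(pi*s/3) ds = (243*(2 - pi**2)/pi**4) - (-486/pi**4) = 243*(4 - pi**2)/pi**4.
Hence a_1 = (2/3)·(243*(4 - pi**2)/pi**4) = 162*(4 - pi**2)/pi**4.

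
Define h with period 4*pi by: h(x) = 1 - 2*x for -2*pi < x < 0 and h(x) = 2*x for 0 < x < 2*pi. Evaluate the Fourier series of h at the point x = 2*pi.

At x = 2*pi the one-sided limits are h(2*pi^-) = 4*pi and h(2*pi^+) = 1 + 4*pi.
By Dirichlet's theorem the series converges to their average, [(4*pi) + (1 + 4*pi)]/2 = 1/2 + 4*pi.

1/2 + 4*pi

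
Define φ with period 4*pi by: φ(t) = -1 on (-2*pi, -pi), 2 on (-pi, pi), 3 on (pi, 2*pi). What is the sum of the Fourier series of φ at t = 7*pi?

t = 7*pi differs from t = -pi by 2 full period(s), and the series is 4*pi-periodic.
At t = -pi the one-sided limits are φ(-pi^-) = -1 and φ(-pi^+) = 2.
By Dirichlet's theorem the series converges to their average, [(-1) + (2)]/2 = 1/2.

1/2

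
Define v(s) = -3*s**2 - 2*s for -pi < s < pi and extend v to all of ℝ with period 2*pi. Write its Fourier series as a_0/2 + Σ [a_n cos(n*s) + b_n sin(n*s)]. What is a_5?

a_5 = 1/pi ∫_{-pi}^{pi} v(s) cos(5*s) ds.
Integrating by parts twice (tabular method), an antiderivative of (-3*s**2 - 2*s) cos(5*s) is -3*s**2*sin(5*s)/5 - 2*s*sin(5*s)/5 - 6*s*cos(5*s)/25 + 6*sin(5*s)/125 - 2*cos(5*s)/25; evaluating from -pi to pi: ∫_{-pi}^{pi} (-3*s**2 - 2*s) cos(5*s) ds = (2/25 + 6*pi/25) - (2/25 - 6*pi/25) = 12*pi/25.
Hence a_5 = (1/pi)·(12*pi/25) = 12/25.

12/25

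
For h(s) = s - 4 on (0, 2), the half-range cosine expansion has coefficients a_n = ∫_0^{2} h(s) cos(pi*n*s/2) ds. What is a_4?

0

a_4 = ∫_0^{2} (s - 4) cos(2*pi*s) ds.
Integrating by parts (boundary term plus one more integral), an antiderivative of (s - 4) cos(2*pi*s) is s*sin(2*pi*s)/(2*pi) - 2*sin(2*pi*s)/pi + cos(2*pi*s)/(4*pi**2); evaluating from 0 to 2: ∫_{0}^{2} (s - 4) cos(2*pi*s) ds = (1/(4*pi**2)) - (1/(4*pi**2)) = 0.
Hence a_4 = 0.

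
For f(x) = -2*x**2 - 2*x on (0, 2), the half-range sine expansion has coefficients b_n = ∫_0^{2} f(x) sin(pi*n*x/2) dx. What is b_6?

4/pi

b_6 = ∫_0^{2} (-2*x**2 - 2*x) sin(3*pi*x) dx.
Integrating by parts twice (tabular method), an antiderivative of (-2*x**2 - 2*x) sin(3*pi*x) is 2*x**2*cos(3*pi*x)/(3*pi) - 4*x*sin(3*pi*x)/(9*pi**2) + 2*x*cos(3*pi*x)/(3*pi) - 2*sin(3*pi*x)/(9*pi**2) - 4*cos(3*pi*x)/(27*pi**3); evaluating from 0 to 2: ∫_{0}^{2} (-2*x**2 - 2*x) sin(3*pi*x) dx = (-4/(27*pi**3) + 4/pi) - (-4/(27*pi**3)) = 4/pi.
Hence b_6 = 4/pi.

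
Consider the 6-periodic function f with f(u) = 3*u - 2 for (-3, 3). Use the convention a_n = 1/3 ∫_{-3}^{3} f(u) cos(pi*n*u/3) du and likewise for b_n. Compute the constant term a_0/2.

a_0 = 1/3 ∫_{-3}^{3} f(u) du = 1/3 · (-12) = -4.
So the constant term a_0/2 = -2.

-2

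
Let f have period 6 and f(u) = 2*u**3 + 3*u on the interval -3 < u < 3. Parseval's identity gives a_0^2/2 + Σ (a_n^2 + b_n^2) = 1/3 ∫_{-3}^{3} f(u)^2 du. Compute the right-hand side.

1/3 ∫_{-3}^{3} f(u)^2 du = 1/3 · (133974/35) = 44658/35.

44658/35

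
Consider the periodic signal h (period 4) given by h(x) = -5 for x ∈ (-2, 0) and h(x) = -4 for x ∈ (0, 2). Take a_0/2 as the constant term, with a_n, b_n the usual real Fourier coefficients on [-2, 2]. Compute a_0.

-9

a_0 = 1/2 ∫_{-2}^{2} h(x) dx = 1/2 · (-18) = -9.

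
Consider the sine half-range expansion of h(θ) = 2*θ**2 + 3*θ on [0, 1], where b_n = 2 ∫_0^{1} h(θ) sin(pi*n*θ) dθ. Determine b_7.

b_7 = 2 ∫_0^{1} (2*θ**2 + 3*θ) sin(7*pi*θ) dθ.
Integrating by parts twice (tabular method), an antiderivative of (2*θ**2 + 3*θ) sin(7*pi*θ) is -2*θ**2*cos(7*pi*θ)/(7*pi) + 4*θ*sin(7*pi*θ)/(49*pi**2) - 3*θ*cos(7*pi*θ)/(7*pi) + 3*sin(7*pi*θ)/(49*pi**2) + 4*cos(7*pi*θ)/(343*pi**3); evaluating from 0 to 1: ∫_{0}^{1} (2*θ**2 + 3*θ) sin(7*pi*θ) dθ = ((-4 + 245*pi**2)/(343*pi**3)) - (4/(343*pi**3)) = (-8 + 245*pi**2)/(343*pi**3).
Hence b_7 = 2·((-8 + 245*pi**2)/(343*pi**3)) = 2*(-8 + 245*pi**2)/(343*pi**3).

2*(-8 + 245*pi**2)/(343*pi**3)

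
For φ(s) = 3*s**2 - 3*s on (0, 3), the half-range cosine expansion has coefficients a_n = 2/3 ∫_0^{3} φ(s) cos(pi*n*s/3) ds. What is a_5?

-72/(25*pi**2)

a_5 = 2/3 ∫_0^{3} (3*s**2 - 3*s) cos(5*pi*s/3) ds.
Integrating by parts twice (tabular method), an antiderivative of (3*s**2 - 3*s) cos(5*pi*s/3) is 9*s**2*sin(5*pi*s/3)/(5*pi) - 9*s*sin(5*pi*s/3)/(5*pi) + 54*s*cos(5*pi*s/3)/(25*pi**2) - 162*sin(5*pi*s/3)/(125*pi**3) - 27*cos(5*pi*s/3)/(25*pi**2); evaluating from 0 to 3: ∫_{0}^{3} (3*s**2 - 3*s) cos(5*pi*s/3) ds = (-27/(5*pi**2)) - (-27/(25*pi**2)) = -108/(25*pi**2).
Hence a_5 = (2/3)·(-108/(25*pi**2)) = -72/(25*pi**2).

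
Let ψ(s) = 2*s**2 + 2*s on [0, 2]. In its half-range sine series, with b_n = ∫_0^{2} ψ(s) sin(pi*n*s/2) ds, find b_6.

-4/pi

b_6 = ∫_0^{2} (2*s**2 + 2*s) sin(3*pi*s) ds.
Integrating by parts twice (tabular method), an antiderivative of (2*s**2 + 2*s) sin(3*pi*s) is -2*s**2*cos(3*pi*s)/(3*pi) + 4*s*sin(3*pi*s)/(9*pi**2) - 2*s*cos(3*pi*s)/(3*pi) + 2*sin(3*pi*s)/(9*pi**2) + 4*cos(3*pi*s)/(27*pi**3); evaluating from 0 to 2: ∫_{0}^{2} (2*s**2 + 2*s) sin(3*pi*s) ds = (-4/pi + 4/(27*pi**3)) - (4/(27*pi**3)) = -4/pi.
Hence b_6 = -4/pi.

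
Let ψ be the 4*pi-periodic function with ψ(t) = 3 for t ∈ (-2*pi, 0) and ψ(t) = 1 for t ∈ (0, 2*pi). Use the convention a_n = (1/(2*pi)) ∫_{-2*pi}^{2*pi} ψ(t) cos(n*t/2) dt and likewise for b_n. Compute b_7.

-4/(7*pi)

b_7 = (1/(2*pi)) ∫_{-2*pi}^{2*pi} ψ(t) sin(7*t/2) dt.
Split the integral at the breakpoints.
Directly, an antiderivative of (3) sin(7*t/2) is -6*cos(7*t/2)/7; evaluating from -2*pi to 0: ∫_{-2*pi}^{0} (3) sin(7*t/2) dt = (-6/7) - (6/7) = -12/7.
Directly, an antiderivative of (1) sin(7*t/2) is -2*cos(7*t/2)/7; evaluating from 0 to 2*pi: ∫_{0}^{2*pi} (1) sin(7*t/2) dt = (2/7) - (-2/7) = 4/7.
Summing the pieces and multiplying by (1/(2*pi)) gives b_7 = -4/(7*pi).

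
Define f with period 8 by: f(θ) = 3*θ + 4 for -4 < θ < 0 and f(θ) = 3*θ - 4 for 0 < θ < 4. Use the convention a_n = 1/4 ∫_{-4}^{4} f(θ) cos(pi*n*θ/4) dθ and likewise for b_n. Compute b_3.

8/(3*pi)

b_3 = 1/4 ∫_{-4}^{4} f(θ) sin(3*pi*θ/4) dθ.
f is odd and sin(3*pi*θ/4) is odd, so the integrand is even and b_3 = 1/2 ∫_0^{4} f(θ) sin(3*pi*θ/4) dθ.
Integrating by parts (boundary term plus one more integral), an antiderivative of (3*θ - 4) sin(3*pi*θ/4) is -4*θ*cos(3*pi*θ/4)/pi + 16*sin(3*pi*θ/4)/(3*pi**2) + 16*cos(3*pi*θ/4)/(3*pi); evaluating from 0 to 4: ∫_{0}^{4} (3*θ - 4) sin(3*pi*θ/4) dθ = (32/(3*pi)) - (16/(3*pi)) = 16/(3*pi).
Hence b_3 = (1/2)·(16/(3*pi)) = 8/(3*pi).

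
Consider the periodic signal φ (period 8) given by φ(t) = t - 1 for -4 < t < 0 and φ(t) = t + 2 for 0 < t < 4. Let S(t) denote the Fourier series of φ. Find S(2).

4

φ is continuous at t = 2 with value 4, so the series converges to 4 there.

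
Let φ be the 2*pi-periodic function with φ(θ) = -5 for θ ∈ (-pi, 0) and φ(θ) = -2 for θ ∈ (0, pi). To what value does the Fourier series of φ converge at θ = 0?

At θ = 0 the one-sided limits are φ(0^-) = -5 and φ(0^+) = -2.
By Dirichlet's theorem the series converges to their average, [(-5) + (-2)]/2 = -7/2.

-7/2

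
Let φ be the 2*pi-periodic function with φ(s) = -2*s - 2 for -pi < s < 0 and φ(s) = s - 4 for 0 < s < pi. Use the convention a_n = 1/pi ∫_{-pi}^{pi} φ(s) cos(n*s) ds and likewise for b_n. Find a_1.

a_1 = 1/pi ∫_{-pi}^{pi} φ(s) cos(s) ds.
Split the integral at the breakpoints.
Integrating by parts (boundary term plus one more integral), an antiderivative of (-2*s - 2) cos(s) is -2*s*sin(s) - 2*sin(s) - 2*cos(s); evaluating from -pi to 0: ∫_{-pi}^{0} (-2*s - 2) cos(s) ds = (-2) - (2) = -4.
Integrating by parts (boundary term plus one more integral), an antiderivative of (s - 4) cos(s) is s*sin(s) - 4*sin(s) + cos(s); evaluating from 0 to pi: ∫_{0}^{pi} (s - 4) cos(s) ds = (-1) - (1) = -2.
Summing the pieces and multiplying by (1/pi) gives a_1 = -6/pi.

-6/pi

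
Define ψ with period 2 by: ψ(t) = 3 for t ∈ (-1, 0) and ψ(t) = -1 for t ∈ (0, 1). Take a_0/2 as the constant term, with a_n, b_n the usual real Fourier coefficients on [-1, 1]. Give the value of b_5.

b_5 = ∫_{-1}^{1} ψ(t) sin(5*pi*t) dt.
Split the integral at the breakpoints.
Directly, an antiderivative of (3) sin(5*pi*t) is -3*cos(5*pi*t)/(5*pi); evaluating from -1 to 0: ∫_{-1}^{0} (3) sin(5*pi*t) dt = (-3/(5*pi)) - (3/(5*pi)) = -6/(5*pi).
Directly, an antiderivative of (-1) sin(5*pi*t) is cos(5*pi*t)/(5*pi); evaluating from 0 to 1: ∫_{0}^{1} (-1) sin(5*pi*t) dt = (-1/(5*pi)) - (1/(5*pi)) = -2/(5*pi).
Summing the pieces gives b_5 = -8/(5*pi).

-8/(5*pi)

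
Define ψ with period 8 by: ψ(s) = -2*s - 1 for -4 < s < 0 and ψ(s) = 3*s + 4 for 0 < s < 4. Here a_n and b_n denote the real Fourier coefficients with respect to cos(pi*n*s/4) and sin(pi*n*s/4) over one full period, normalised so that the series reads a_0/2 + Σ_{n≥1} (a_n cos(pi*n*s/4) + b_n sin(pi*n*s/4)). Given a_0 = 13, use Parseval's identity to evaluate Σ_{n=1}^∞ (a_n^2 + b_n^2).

Parseval: a_0^2/2 + Σ_{n≥1} (a_n^2+b_n^2) = 1/4 ∫_{-4}^{4} ψ(s)^2 ds = 379/3.
Subtract a_0^2/2 = 169/2: Σ (a_n^2+b_n^2) = 251/6.

251/6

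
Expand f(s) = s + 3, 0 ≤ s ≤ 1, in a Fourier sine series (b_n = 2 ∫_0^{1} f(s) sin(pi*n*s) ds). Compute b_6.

b_6 = 2 ∫_0^{1} (s + 3) sin(6*pi*s) ds.
Integrating by parts (boundary term plus one more integral), an antiderivative of (s + 3) sin(6*pi*s) is -s*cos(6*pi*s)/(6*pi) + sin(6*pi*s)/(36*pi**2) - cos(6*pi*s)/(2*pi); evaluating from 0 to 1: ∫_{0}^{1} (s + 3) sin(6*pi*s) ds = (-2/(3*pi)) - (-1/(2*pi)) = -1/(6*pi).
Hence b_6 = 2·(-1/(6*pi)) = -1/(3*pi).

-1/(3*pi)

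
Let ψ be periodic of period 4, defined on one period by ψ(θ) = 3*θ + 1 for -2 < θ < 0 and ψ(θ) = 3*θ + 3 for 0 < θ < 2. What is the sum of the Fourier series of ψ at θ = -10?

2

θ = -10 differs from θ = -2 by -2 full period(s), and the series is 4-periodic.
At θ = -2 the one-sided limits are ψ(-2^-) = 9 and ψ(-2^+) = -5.
By Dirichlet's theorem the series converges to their average, [(9) + (-5)]/2 = 2.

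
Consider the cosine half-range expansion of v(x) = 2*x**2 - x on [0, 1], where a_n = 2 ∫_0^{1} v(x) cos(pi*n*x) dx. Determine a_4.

a_4 = 2 ∫_0^{1} (2*x**2 - x) cos(4*pi*x) dx.
Integrating by parts twice (tabular method), an antiderivative of (2*x**2 - x) cos(4*pi*x) is x**2*sin(4*pi*x)/(2*pi) - x*sin(4*pi*x)/(4*pi) + x*cos(4*pi*x)/(4*pi**2) - sin(4*pi*x)/(16*pi**3) - cos(4*pi*x)/(16*pi**2); evaluating from 0 to 1: ∫_{0}^{1} (2*x**2 - x) cos(4*pi*x) dx = (3/(16*pi**2)) - (-1/(16*pi**2)) = 1/(4*pi**2).
Hence a_4 = 2·(1/(4*pi**2)) = 1/(2*pi**2).

1/(2*pi**2)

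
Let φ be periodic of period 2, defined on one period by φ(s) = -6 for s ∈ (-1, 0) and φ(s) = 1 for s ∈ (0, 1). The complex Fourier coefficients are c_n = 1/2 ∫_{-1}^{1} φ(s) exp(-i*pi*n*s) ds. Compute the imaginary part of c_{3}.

-7/(3*pi)

Since φ is real-valued, Im(c_{3}) = -1/2 ∫_{-1}^{1} φ(s) sin(3*pi*s) ds = -b_{3}/2.
Split the integral at the breakpoints.
Directly, an antiderivative of (-6) sin(3*pi*s) is 2*cos(3*pi*s)/pi; evaluating from -1 to 0: ∫_{-1}^{0} (-6) sin(3*pi*s) ds = (2/pi) - (-2/pi) = 4/pi.
Directly, an antiderivative of (1) sin(3*pi*s) is -cos(3*pi*s)/(3*pi); evaluating from 0 to 1: ∫_{0}^{1} (1) sin(3*pi*s) ds = (1/(3*pi)) - (-1/(3*pi)) = 2/(3*pi).
So ∫_{-1}^{1} φ(s) sin(3*pi*s) ds = 14/(3*pi).
Hence Im(c_{3}) = (-1/2)·(14/(3*pi)) = -7/(3*pi).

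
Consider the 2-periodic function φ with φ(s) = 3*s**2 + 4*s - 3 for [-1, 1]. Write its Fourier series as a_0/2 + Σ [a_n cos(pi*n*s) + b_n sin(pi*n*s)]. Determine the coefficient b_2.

-4/pi

b_2 = ∫_{-1}^{1} φ(s) sin(2*pi*s) ds.
Integrating by parts twice (tabular method), an antiderivative of (3*s**2 + 4*s - 3) sin(2*pi*s) is -3*s**2*cos(2*pi*s)/(2*pi) + 3*s*sin(2*pi*s)/(2*pi**2) - 2*s*cos(2*pi*s)/pi + sin(2*pi*s)/pi**2 + 3*cos(2*pi*s)/(4*pi**3) + 3*cos(2*pi*s)/(2*pi); evaluating from -1 to 1: ∫_{-1}^{1} (3*s**2 + 4*s - 3) sin(2*pi*s) ds = (-2/pi + 3/(4*pi**3)) - (3/(4*pi**3) + 2/pi) = -4/pi.
Hence b_2 = -4/pi.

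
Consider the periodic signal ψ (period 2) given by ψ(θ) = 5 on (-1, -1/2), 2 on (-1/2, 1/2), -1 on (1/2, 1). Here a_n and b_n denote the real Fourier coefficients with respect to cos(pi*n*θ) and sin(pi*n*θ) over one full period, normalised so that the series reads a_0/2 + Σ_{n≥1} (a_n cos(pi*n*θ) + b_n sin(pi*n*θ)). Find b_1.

b_1 = ∫_{-1}^{1} ψ(θ) sin(pi*θ) dθ.
Split the integral at the breakpoints.
Directly, an antiderivative of (5) sin(pi*θ) is -5*cos(pi*θ)/pi; evaluating from -1 to -1/2: ∫_{-1}^{-1/2} (5) sin(pi*θ) dθ = (0) - (5/pi) = -5/pi.
Directly, an antiderivative of (2) sin(pi*θ) is -2*cos(pi*θ)/pi; evaluating from -1/2 to 1/2: ∫_{-1/2}^{1/2} (2) sin(pi*θ) dθ = (0) - (0) = 0.
Directly, an antiderivative of (-1) sin(pi*θ) is cos(pi*θ)/pi; evaluating from 1/2 to 1: ∫_{1/2}^{1} (-1) sin(pi*θ) dθ = (-1/pi) - (0) = -1/pi.
Summing the pieces gives b_1 = -6/pi.

-6/pi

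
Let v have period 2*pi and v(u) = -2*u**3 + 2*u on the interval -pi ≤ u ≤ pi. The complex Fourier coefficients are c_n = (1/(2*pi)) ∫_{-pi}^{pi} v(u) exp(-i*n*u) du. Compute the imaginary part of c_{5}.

Since v is real-valued, Im(c_{5}) = -(1/(2*pi)) ∫_{-pi}^{pi} v(u) sin(5*u) du = -b_{5}/2.
v is odd and sin(5*u) is odd, so the integrand is even: ∫_{-pi}^{pi} v(u) sin(5*u) du = 2∫_0^{pi} v(u) sin(5*u) du.
Integrating by parts three times (tabular method), an antiderivative of (-2*u**3 + 2*u) sin(5*u) is 2*u**3*cos(5*u)/5 - 6*u**2*sin(5*u)/25 - 62*u*cos(5*u)/125 + 62*sin(5*u)/625; evaluating from 0 to pi: ∫_{0}^{pi} (-2*u**3 + 2*u) sin(5*u) du = (2*pi*(31 - 25*pi**2)/125) - (0) = 2*pi*(31 - 25*pi**2)/125.
So ∫_{-pi}^{pi} v(u) sin(5*u) du = 4*pi*(31 - 25*pi**2)/125.
Hence Im(c_{5}) = (-1/(2*pi))·(4*pi*(31 - 25*pi**2)/125) = -62/125 + 2*pi**2/5.

-62/125 + 2*pi**2/5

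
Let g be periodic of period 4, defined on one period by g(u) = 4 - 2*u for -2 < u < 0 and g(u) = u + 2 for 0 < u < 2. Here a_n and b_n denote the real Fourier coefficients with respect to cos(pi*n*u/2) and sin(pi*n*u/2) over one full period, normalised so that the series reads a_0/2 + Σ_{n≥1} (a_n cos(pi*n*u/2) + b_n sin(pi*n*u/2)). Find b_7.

-6/(7*pi)

b_7 = 1/2 ∫_{-2}^{2} g(u) sin(7*pi*u/2) du.
Split the integral at the breakpoints.
Integrating by parts (boundary term plus one more integral), an antiderivative of (4 - 2*u) sin(7*pi*u/2) is 4*u*cos(7*pi*u/2)/(7*pi) - 8*sin(7*pi*u/2)/(49*pi**2) - 8*cos(7*pi*u/2)/(7*pi); evaluating from -2 to 0: ∫_{-2}^{0} (4 - 2*u) sin(7*pi*u/2) du = (-8/(7*pi)) - (16/(7*pi)) = -24/(7*pi).
Integrating by parts (boundary term plus one more integral), an antiderivative of (u + 2) sin(7*pi*u/2) is -2*u*cos(7*pi*u/2)/(7*pi) + 4*sin(7*pi*u/2)/(49*pi**2) - 4*cos(7*pi*u/2)/(7*pi); evaluating from 0 to 2: ∫_{0}^{2} (u + 2) sin(7*pi*u/2) du = (8/(7*pi)) - (-4/(7*pi)) = 12/(7*pi).
Summing the pieces and multiplying by (1/2) gives b_7 = -6/(7*pi).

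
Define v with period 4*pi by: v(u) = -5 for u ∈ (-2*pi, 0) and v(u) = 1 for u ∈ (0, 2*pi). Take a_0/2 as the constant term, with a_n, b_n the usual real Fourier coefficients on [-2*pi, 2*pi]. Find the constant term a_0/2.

-2

a_0 = (1/(2*pi)) ∫_{-2*pi}^{2*pi} v(u) du = (1/(2*pi)) · (-8*pi) = -4.
So the constant term a_0/2 = -2.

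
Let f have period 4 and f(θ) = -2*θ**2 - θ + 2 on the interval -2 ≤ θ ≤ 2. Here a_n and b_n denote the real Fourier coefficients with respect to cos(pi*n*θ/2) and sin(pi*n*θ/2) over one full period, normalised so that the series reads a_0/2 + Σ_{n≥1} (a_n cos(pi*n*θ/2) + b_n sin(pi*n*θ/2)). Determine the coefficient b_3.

-4/(3*pi)

b_3 = 1/2 ∫_{-2}^{2} f(θ) sin(3*pi*θ/2) dθ.
Integrating by parts twice (tabular method), an antiderivative of (-2*θ**2 - θ + 2) sin(3*pi*θ/2) is 4*θ**2*cos(3*pi*θ/2)/(3*pi) - 16*θ*sin(3*pi*θ/2)/(9*pi**2) + 2*θ*cos(3*pi*θ/2)/(3*pi) - 4*sin(3*pi*θ/2)/(9*pi**2) - 4*cos(3*pi*θ/2)/(3*pi) - 32*cos(3*pi*θ/2)/(27*pi**3); evaluating from -2 to 2: ∫_{-2}^{2} (-2*θ**2 - θ + 2) sin(3*pi*θ/2) dθ = (16*(2 - 9*pi**2)/(27*pi**3)) - (8*(4 - 9*pi**2)/(27*pi**3)) = -8/(3*pi).
Hence b_3 = (1/2)·(-8/(3*pi)) = -4/(3*pi).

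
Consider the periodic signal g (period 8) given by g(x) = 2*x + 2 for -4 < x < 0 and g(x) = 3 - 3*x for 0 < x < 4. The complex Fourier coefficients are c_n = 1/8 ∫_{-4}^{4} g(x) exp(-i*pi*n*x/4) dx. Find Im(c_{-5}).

-1/(5*pi)

Since g is real-valued, Im(c_{-5}) = -1/8 ∫_{-4}^{4} g(x) sin(-5*pi*x/4) dx = b_{5}/2.
Split the integral at the breakpoints.
Integrating by parts (boundary term plus one more integral), an antiderivative of (2*x + 2) sin(-5*pi*x/4) is 8*x*cos(5*pi*x/4)/(5*pi) - 32*sin(5*pi*x/4)/(25*pi**2) + 8*cos(5*pi*x/4)/(5*pi); evaluating from -4 to 0: ∫_{-4}^{0} (2*x + 2) sin(-5*pi*x/4) dx = (8/(5*pi)) - (24/(5*pi)) = -16/(5*pi).
Integrating by parts (boundary term plus one more integral), an antiderivative of (3 - 3*x) sin(-5*pi*x/4) is -12*x*cos(5*pi*x/4)/(5*pi) + 48*sin(5*pi*x/4)/(25*pi**2) + 12*cos(5*pi*x/4)/(5*pi); evaluating from 0 to 4: ∫_{0}^{4} (3 - 3*x) sin(-5*pi*x/4) dx = (36/(5*pi)) - (12/(5*pi)) = 24/(5*pi).
So ∫_{-4}^{4} g(x) sin(-5*pi*x/4) dx = 8/(5*pi).
Hence Im(c_{-5}) = (-1/8)·(8/(5*pi)) = -1/(5*pi).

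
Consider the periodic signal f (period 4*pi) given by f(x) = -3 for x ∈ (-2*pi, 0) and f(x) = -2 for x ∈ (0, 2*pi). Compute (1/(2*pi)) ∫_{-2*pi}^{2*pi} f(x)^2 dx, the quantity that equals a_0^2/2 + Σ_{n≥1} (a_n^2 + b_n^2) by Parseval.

(1/(2*pi)) ∫_{-2*pi}^{2*pi} f(x)^2 dx = (1/(2*pi)) · (26*pi) = 13.

13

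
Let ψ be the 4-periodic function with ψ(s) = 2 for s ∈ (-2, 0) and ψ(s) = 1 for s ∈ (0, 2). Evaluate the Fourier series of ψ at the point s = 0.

3/2

At s = 0 the one-sided limits are ψ(0^-) = 2 and ψ(0^+) = 1.
By Dirichlet's theorem the series converges to their average, [(2) + (1)]/2 = 3/2.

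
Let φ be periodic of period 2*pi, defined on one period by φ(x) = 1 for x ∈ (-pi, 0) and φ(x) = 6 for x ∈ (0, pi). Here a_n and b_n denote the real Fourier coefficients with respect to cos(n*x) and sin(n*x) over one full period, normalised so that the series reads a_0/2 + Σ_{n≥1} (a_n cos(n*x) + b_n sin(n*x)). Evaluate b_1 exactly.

b_1 = 1/pi ∫_{-pi}^{pi} φ(x) sin(x) dx.
Split the integral at the breakpoints.
Directly, an antiderivative of (1) sin(x) is -cos(x); evaluating from -pi to 0: ∫_{-pi}^{0} (1) sin(x) dx = (-1) - (1) = -2.
Directly, an antiderivative of (6) sin(x) is -6*cos(x); evaluating from 0 to pi: ∫_{0}^{pi} (6) sin(x) dx = (6) - (-6) = 12.
Summing the pieces and multiplying by (1/pi) gives b_1 = 10/pi.

10/pi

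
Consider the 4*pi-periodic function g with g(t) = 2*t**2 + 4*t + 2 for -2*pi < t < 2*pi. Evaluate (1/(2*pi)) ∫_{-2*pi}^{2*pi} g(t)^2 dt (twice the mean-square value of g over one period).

8 + 64*pi**2 + 128*pi**4/5

(1/(2*pi)) ∫_{-2*pi}^{2*pi} g(t)^2 dt = (1/(2*pi)) · (16*pi + 128*pi**3 + 256*pi**5/5) = 8 + 64*pi**2 + 128*pi**4/5.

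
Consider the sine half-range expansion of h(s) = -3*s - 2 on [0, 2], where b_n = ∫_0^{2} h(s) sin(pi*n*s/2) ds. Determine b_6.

b_6 = ∫_0^{2} (-3*s - 2) sin(3*pi*s) ds.
Integrating by parts (boundary term plus one more integral), an antiderivative of (-3*s - 2) sin(3*pi*s) is s*cos(3*pi*s)/pi - sin(3*pi*s)/(3*pi**2) + 2*cos(3*pi*s)/(3*pi); evaluating from 0 to 2: ∫_{0}^{2} (-3*s - 2) sin(3*pi*s) ds = (8/(3*pi)) - (2/(3*pi)) = 2/pi.
Hence b_6 = 2/pi.

2/pi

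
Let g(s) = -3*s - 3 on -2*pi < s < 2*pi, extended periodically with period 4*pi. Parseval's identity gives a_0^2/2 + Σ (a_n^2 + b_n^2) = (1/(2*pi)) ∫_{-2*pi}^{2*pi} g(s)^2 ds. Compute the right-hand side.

(1/(2*pi)) ∫_{-2*pi}^{2*pi} g(s)^2 ds = (1/(2*pi)) · (36*pi + 48*pi**3) = 18 + 24*pi**2.

18 + 24*pi**2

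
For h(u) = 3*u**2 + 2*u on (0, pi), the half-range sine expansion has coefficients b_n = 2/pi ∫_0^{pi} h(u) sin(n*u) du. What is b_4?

b_4 = 2/pi ∫_0^{pi} (3*u**2 + 2*u) sin(4*u) du.
Integrating by parts twice (tabular method), an antiderivative of (3*u**2 + 2*u) sin(4*u) is -3*u**2*cos(4*u)/4 + 3*u*sin(4*u)/8 - u*cos(4*u)/2 + sin(4*u)/8 + 3*cos(4*u)/32; evaluating from 0 to pi: ∫_{0}^{pi} (3*u**2 + 2*u) sin(4*u) du = (-3*pi**2/4 - pi/2 + 3/32) - (3/32) = -pi*(2 + 3*pi)/4.
Hence b_4 = (2/pi)·(-pi*(2 + 3*pi)/4) = -3*pi/2 - 1.

-3*pi/2 - 1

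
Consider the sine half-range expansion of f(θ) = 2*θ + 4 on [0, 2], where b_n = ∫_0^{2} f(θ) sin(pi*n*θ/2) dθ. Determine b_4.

b_4 = ∫_0^{2} (2*θ + 4) sin(2*pi*θ) dθ.
Integrating by parts (boundary term plus one more integral), an antiderivative of (2*θ + 4) sin(2*pi*θ) is -θ*cos(2*pi*θ)/pi + sin(2*pi*θ)/(2*pi**2) - 2*cos(2*pi*θ)/pi; evaluating from 0 to 2: ∫_{0}^{2} (2*θ + 4) sin(2*pi*θ) dθ = (-4/pi) - (-2/pi) = -2/pi.
Hence b_4 = -2/pi.

-2/pi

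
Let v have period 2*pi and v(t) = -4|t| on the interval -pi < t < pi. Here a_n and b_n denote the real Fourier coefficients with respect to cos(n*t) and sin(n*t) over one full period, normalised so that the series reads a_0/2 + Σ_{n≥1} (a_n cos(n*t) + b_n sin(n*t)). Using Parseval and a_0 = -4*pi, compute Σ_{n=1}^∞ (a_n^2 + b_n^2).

8*pi**2/3

Parseval: a_0^2/2 + Σ_{n≥1} (a_n^2+b_n^2) = 1/pi ∫_{-pi}^{pi} v(t)^2 dt = 32*pi**2/3.
Subtract a_0^2/2 = 8*pi**2: Σ (a_n^2+b_n^2) = 8*pi**2/3.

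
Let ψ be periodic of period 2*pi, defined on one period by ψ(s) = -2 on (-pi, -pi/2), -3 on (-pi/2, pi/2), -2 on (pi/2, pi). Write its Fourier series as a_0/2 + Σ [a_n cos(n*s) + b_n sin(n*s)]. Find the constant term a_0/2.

a_0 = 1/pi ∫_{-pi}^{pi} ψ(s) ds = 1/pi · (-5*pi) = -5.
So the constant term a_0/2 = -5/2.

-5/2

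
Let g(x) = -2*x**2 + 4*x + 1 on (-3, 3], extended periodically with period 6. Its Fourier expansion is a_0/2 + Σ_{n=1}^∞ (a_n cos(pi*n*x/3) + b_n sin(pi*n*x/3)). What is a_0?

a_0 = 1/3 ∫_{-3}^{3} g(x) dx = 1/3 · (-30) = -10.

-10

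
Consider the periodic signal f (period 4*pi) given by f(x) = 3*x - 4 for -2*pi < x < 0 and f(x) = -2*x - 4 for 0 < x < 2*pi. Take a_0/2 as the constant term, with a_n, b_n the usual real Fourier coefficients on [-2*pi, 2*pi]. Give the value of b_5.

b_5 = (1/(2*pi)) ∫_{-2*pi}^{2*pi} f(x) sin(5*x/2) dx.
Split the integral at the breakpoints.
Integrating by parts (boundary term plus one more integral), an antiderivative of (3*x - 4) sin(5*x/2) is -6*x*cos(5*x/2)/5 + 12*sin(5*x/2)/25 + 8*cos(5*x/2)/5; evaluating from -2*pi to 0: ∫_{-2*pi}^{0} (3*x - 4) sin(5*x/2) dx = (8/5) - (-12*pi/5 - 8/5) = 16/5 + 12*pi/5.
Integrating by parts (boundary term plus one more integral), an antiderivative of (-2*x - 4) sin(5*x/2) is 4*x*cos(5*x/2)/5 - 8*sin(5*x/2)/25 + 8*cos(5*x/2)/5; evaluating from 0 to 2*pi: ∫_{0}^{2*pi} (-2*x - 4) sin(5*x/2) dx = (-8*pi/5 - 8/5) - (8/5) = -8*pi/5 - 16/5.
Summing the pieces and multiplying by (1/(2*pi)) gives b_5 = 2/5.

2/5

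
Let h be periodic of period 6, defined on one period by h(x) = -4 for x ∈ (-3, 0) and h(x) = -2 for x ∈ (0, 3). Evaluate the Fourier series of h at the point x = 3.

At x = 3 the one-sided limits are h(3^-) = -2 and h(3^+) = -4.
By Dirichlet's theorem the series converges to their average, [(-2) + (-4)]/2 = -3.

-3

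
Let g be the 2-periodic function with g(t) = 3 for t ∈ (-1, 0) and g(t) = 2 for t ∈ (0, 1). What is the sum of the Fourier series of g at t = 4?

5/2

t = 4 differs from t = 0 by 2 full period(s), and the series is 2-periodic.
At t = 0 the one-sided limits are g(0^-) = 3 and g(0^+) = 2.
By Dirichlet's theorem the series converges to their average, [(3) + (2)]/2 = 5/2.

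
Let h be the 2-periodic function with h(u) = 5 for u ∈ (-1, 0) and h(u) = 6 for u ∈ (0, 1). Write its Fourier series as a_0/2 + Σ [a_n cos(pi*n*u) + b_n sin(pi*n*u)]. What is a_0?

a_0 = ∫_{-1}^{1} h(u) du = 11.

11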